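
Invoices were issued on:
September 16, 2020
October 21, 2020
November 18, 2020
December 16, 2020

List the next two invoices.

Gaps: 35, 28, 28 days — a mix of 28 and 35. Every date is a Wednesday.
Each is the 3rd Wednesday of its month.
January 2021 — 3rd Wednesday is January 20, 2021.
February 2021 — 3rd Wednesday is February 17, 2021.

January 20, 2021; February 17, 2021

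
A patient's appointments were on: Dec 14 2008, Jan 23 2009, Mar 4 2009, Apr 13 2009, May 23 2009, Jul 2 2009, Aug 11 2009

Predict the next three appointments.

The spacing is 40, 40, 40, 40, 40, 40 days — always 40 days.
Aug 11 2009 + 40 days = Sep 20 2009.
Sep 20 2009 + 40 days = Oct 30 2009.
Oct 30 2009 + 40 days = Dec 9 2009.

Sep 20 2009, Oct 30 2009, Dec 9 2009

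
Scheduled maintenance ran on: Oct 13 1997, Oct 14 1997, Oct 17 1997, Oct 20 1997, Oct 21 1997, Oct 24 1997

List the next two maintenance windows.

The gap pattern 1, 3, 3, 1, 3 repeats every 3 events.
These are the Mondays, Tuesdays and Fridays of each week.
Next Monday: Oct 27 1997.
Next Tuesday: Oct 28 1997.

Oct 27 1997, Oct 28 1997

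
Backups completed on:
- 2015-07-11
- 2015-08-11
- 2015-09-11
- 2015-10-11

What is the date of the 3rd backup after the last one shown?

2016-01-11

Gaps: 31, 31, 30 days — not constant. Every event is on the 11th of the month.
Pattern: the 11th of each month.
November 2015: 2015-11-11.
December 2015: 2015-12-11.
Next: January 2016 → 2016-01-11.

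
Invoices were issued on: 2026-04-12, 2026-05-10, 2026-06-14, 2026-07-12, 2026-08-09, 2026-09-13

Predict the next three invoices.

2026-10-11, 2026-11-08, 2026-12-13

All dates are Sundays, 28, 35, 28, 28, 35 days apart.
Specifically, the 2nd Sunday of each month.
October 2026 — 2nd Sunday is 2026-10-11.
2nd Sunday of November 2026: 2026-11-08.
2nd Sunday of December 2026: 2026-12-13.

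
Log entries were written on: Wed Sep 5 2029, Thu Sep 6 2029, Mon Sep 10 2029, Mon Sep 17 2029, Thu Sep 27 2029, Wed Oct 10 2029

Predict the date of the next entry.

Gaps: 1, 4, 7, 10, 13 days — each gap is 3 larger than the previous one.
Next gap: 16 days. Wed Oct 10 2029 + 16 days = Fri Oct 26 2029.

Fri Oct 26 2029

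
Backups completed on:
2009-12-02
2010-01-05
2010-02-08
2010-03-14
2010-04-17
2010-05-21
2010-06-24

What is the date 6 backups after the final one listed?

The spacing is 34, 34, 34, 34, 34, 34 days — always 34 days.
2010-06-24 + 34 days = 2010-07-28.
2010-07-28 + 34 days = 2010-08-31.
2010-08-31 + 34 days = 2010-10-04.
2010-10-04 + 34 days = 2010-11-07.
2010-11-07 + 34 days = 2010-12-11.
2010-12-11 + 34 days = 2011-01-14.

2011-01-14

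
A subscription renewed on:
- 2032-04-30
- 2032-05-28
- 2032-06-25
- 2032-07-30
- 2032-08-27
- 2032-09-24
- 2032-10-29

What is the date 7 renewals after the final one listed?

2033-05-27

Every date is a Friday; gaps 28, 28, 35, 28, 28, 35 days.
Each is the last Friday of its month (at least one falls on the 29th or later, ruling out '4th Friday').
Last Friday of November 2032: 2032-11-26.
Last Friday of December 2032: 2032-12-31.
January 2033 ends with Friday 2033-01-28.
Last Friday of February 2033: 2033-02-25.
March 2033 ends with Friday 2033-03-25.
April 2033 ends with Friday 2033-04-29.
Last Friday of May 2033: 2033-05-27.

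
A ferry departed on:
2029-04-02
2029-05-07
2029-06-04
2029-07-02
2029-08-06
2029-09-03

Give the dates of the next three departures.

2029-10-01, 2029-11-05, 2029-12-03

These are Mondays at 28- or 35-day spacing (35, 28, 28, 35, 28).
The pattern: 1st Monday of the month.
1st Monday of October 2029: 2029-10-01.
1st Monday of November 2029: 2029-11-05.
1st Monday of December 2029: 2029-12-03.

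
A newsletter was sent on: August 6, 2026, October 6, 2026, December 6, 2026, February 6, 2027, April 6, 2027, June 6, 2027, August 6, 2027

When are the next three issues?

Each date is the 6th; the gaps (61, 61, 62, 59, 61, 61) track the month lengths.
The rule is the 6th of every 2 months.
October 2027: October 6, 2027.
December 2027: December 6, 2027.
February 2028: February 6, 2028.

October 6, 2027; December 6, 2027; February 6, 2028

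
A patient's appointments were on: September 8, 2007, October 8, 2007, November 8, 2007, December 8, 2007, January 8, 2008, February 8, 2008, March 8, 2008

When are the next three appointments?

Gaps: 30, 31, 30, 31, 31, 29 days — not constant. Every event is on the 8th of the month.
Pattern: the 8th of each month.
Next: April 2008 → April 8, 2008.
May 2008: May 8, 2008.
June 2008: June 8, 2008.

April 8, 2008; May 8, 2008; June 8, 2008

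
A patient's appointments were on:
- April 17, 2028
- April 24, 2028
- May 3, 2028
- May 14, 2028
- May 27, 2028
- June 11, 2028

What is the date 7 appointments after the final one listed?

November 19, 2028

Gaps: 7, 9, 11, 13, 15 days — each gap is 2 larger than the previous one.
Next gap: 17 days. June 11, 2028 + 17 days = June 28, 2028.
Next gap: 19 days. June 28, 2028 + 19 days = July 17, 2028.
Next gap: 21 days. July 17, 2028 + 21 days = August 7, 2028.
Next gap: 23 days. August 7, 2028 + 23 days = August 30, 2028.
Next gap: 25 days. August 30, 2028 + 25 days = September 24, 2028.
Next gap: 27 days. September 24, 2028 + 27 days = October 21, 2028.
Next gap: 29 days. October 21, 2028 + 29 days = November 19, 2028.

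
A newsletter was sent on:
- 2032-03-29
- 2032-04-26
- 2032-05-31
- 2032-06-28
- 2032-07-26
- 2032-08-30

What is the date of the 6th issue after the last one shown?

2033-02-28

These are Mondays with 28, 35, 28, 28, 35-day gaps.
Each is the final Monday of its month — 2032-03-29 is past the 28th, so '4th Monday' doesn't fit.
Last Monday of September 2032: 2032-09-27.
October 2032 ends with Monday 2032-10-25.
November 2032 ends with Monday 2032-11-29.
Last Monday of December 2032: 2032-12-27.
Last Monday of January 2033: 2033-01-31.
Last Monday of February 2033: 2033-02-28.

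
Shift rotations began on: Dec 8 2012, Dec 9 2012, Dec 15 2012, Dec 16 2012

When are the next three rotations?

Every event lands on a Saturday or Sunday (gaps cycle 1, 6, 1).
So the schedule is: every Saturday and Sunday.
Next Saturday: Dec 22 2012.
Next Sunday: Dec 23 2012.
The following Saturday is Dec 29 2012.

Dec 22 2012, Dec 23 2012, Dec 29 2012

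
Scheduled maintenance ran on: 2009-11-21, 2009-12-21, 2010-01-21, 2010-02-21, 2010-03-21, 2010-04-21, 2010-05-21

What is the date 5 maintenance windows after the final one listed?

Gaps: 30, 31, 31, 28, 31, 30 days — not constant. Every event is on the 21st of the month.
Pattern: the 21st of each month.
June 2010: 2010-06-21.
Next: July 2010 → 2010-07-21.
Next: August 2010 → 2010-08-21.
Next: September 2010 → 2010-09-21.
October 2010: 2010-10-21.

2010-10-21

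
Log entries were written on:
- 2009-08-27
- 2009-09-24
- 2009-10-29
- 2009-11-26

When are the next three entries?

Every date is a Thursday; gaps 28, 35, 28 days.
Each is the last Thursday of its month (at least one falls on the 29th or later, ruling out '4th Thursday').
Last Thursday of December 2009: 2009-12-31.
Last Thursday of January 2010: 2010-01-28.
February 2010 ends with Thursday 2010-02-25.

2009-12-31, 2010-01-28, 2010-02-25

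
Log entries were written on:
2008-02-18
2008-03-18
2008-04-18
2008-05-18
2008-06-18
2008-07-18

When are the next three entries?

2008-08-18, 2008-09-18, 2008-10-18

Gaps: 29, 31, 30, 31, 30 days — not constant. Every event is on the 18th of the month.
Pattern: the 18th of each month.
Next: August 2008 → 2008-08-18.
September 2008: 2008-09-18.
October 2008: 2008-10-18.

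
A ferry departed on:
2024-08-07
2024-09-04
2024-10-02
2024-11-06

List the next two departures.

These are Wednesdays at 28- or 35-day spacing (28, 28, 35).
The pattern: 1st Wednesday of the month.
December 2024 — 1st Wednesday is 2024-12-04.
January 2025 — 1st Wednesday is 2025-01-01.

2024-12-04, 2025-01-01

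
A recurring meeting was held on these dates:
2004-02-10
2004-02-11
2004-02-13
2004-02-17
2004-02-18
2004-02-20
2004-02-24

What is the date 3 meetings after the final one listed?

2004-03-02

The gap pattern 1, 2, 4, 1, 2, 4 repeats every 3 events.
These are the Tuesdays, Wednesdays and Fridays of each week.
Next Wednesday: 2004-02-25.
Next Friday: 2004-02-27.
Next Tuesday: 2004-03-02.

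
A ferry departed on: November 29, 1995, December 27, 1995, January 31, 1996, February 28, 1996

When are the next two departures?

These are Wednesdays with 28, 35, 28-day gaps.
Each is the final Wednesday of its month — November 29, 1995 is past the 28th, so '4th Wednesday' doesn't fit.
March 1996 ends with Wednesday March 27, 1996.
Last Wednesday of April 1996: April 24, 1996.

March 27, 1996; April 24, 1996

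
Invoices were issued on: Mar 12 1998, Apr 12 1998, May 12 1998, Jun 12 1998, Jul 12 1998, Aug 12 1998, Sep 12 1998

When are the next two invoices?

Oct 12 1998, Nov 12 1998

Gaps: 31, 30, 31, 30, 31, 31 days — not constant. Every event is on the 12th of the month.
Pattern: the 12th of each month.
Next: October 1998 → Oct 12 1998.
November 1998: Nov 12 1998.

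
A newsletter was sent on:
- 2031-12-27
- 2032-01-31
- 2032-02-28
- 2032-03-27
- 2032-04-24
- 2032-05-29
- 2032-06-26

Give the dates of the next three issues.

These are Saturdays with 35, 28, 28, 28, 35, 28-day gaps.
Each is the final Saturday of its month — 2032-01-31 is past the 28th, so '4th Saturday' doesn't fit.
Last Saturday of July 2032: 2032-07-31.
Last Saturday of August 2032: 2032-08-28.
Last Saturday of September 2032: 2032-09-25.

2032-07-31, 2032-08-28, 2032-09-25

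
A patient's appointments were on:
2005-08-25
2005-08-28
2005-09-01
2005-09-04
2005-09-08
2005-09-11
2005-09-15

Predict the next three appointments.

2005-09-18, 2005-09-22, 2005-09-25

The gap pattern 3, 4, 3, 4, 3, 4 repeats every 2 events.
These are the Thursdays and Sundays of each week.
Next Sunday: 2005-09-18.
The following Thursday is 2005-09-22.
The following Sunday is 2005-09-25.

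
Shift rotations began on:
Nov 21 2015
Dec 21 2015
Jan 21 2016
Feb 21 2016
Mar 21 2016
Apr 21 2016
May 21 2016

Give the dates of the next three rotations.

Jun 21 2016, Jul 21 2016, Aug 21 2016

Gaps: 30, 31, 31, 29, 31, 30 days — not constant. Every event is on the 21st of the month.
Pattern: the 21st of each month.
June 2016: Jun 21 2016.
Next: July 2016 → Jul 21 2016.
August 2016: Aug 21 2016.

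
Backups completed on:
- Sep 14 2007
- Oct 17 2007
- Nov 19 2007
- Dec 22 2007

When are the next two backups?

Jan 24 2008, Feb 26 2008

The spacing is 33, 33, 33 days — always 33 days.
Dec 22 2007 + 33 days = Jan 24 2008.
Jan 24 2008 + 33 days = Feb 26 2008.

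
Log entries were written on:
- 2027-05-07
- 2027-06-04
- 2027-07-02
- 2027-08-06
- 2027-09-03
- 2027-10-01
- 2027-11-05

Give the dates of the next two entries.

2027-12-03, 2028-01-07

Gaps: 28, 28, 35, 28, 28, 35 days — a mix of 28 and 35. Every date is a Friday.
Each is the 1st Friday of its month.
December 2027 — 1st Friday is 2027-12-03.
1st Friday of January 2028: 2028-01-07.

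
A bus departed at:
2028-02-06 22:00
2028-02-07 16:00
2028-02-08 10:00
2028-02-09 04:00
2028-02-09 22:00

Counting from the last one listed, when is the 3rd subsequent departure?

Spacing: 18, 18, 18, 18 h — constant 18 h.
2028-02-09 22:00 + 18 h = 2028-02-10 16:00.
2028-02-10 16:00 + 18 h = 2028-02-11 10:00.
2028-02-11 10:00 + 18 h = 2028-02-12 04:00.

2028-02-12 04:00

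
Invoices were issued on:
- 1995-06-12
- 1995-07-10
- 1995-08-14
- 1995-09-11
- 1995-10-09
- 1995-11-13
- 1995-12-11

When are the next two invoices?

Gaps: 28, 35, 28, 28, 35, 28 days — a mix of 28 and 35. Every date is a Monday.
Each is the 2nd Monday of its month.
2nd Monday of January 1996: 1996-01-08.
February 1996 — 2nd Monday is 1996-02-12.

1996-01-08, 1996-02-12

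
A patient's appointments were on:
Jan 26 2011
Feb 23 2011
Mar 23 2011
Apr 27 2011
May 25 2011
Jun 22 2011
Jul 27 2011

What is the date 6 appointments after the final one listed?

All dates are Wednesdays, 28, 28, 35, 28, 28, 35 days apart.
Specifically, the 4th Wednesday of each month.
August 2011 — 4th Wednesday is Aug 24 2011.
4th Wednesday of September 2011: Sep 28 2011.
4th Wednesday of October 2011: Oct 26 2011.
4th Wednesday of November 2011: Nov 23 2011.
December 2011 — 4th Wednesday is Dec 28 2011.
4th Wednesday of January 2012: Jan 25 2012.

Jan 25 2012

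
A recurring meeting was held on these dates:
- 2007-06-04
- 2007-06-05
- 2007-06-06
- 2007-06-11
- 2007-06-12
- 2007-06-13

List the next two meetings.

2007-06-18, 2007-06-19

Gaps: 1, 1, 5, 1, 1 days — not constant, but cyclic with period 3.
The events fall on every Monday, Tuesday and Wednesday.
The following Monday is 2007-06-18.
Next Tuesday: 2007-06-19.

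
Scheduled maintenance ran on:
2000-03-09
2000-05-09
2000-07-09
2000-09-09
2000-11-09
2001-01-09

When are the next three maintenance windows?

The day-of-month is always 9 (61, 61, 62, 61, 61 days between events).
So this recurs on the 9th of every 2 months.
March 2001: 2001-03-09.
May 2001: 2001-05-09.
July 2001: 2001-07-09.

2001-03-09, 2001-05-09, 2001-07-09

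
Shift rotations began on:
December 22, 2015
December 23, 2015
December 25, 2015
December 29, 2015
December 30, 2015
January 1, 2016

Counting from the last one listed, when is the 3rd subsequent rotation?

January 8, 2016

Every event lands on a Tuesday or Wednesday or Friday (gaps cycle 1, 2, 4, 1, 2).
So the schedule is: every Tuesday, Wednesday and Friday.
Next Tuesday: January 5, 2016.
The following Wednesday is January 6, 2016.
The following Friday is January 8, 2016.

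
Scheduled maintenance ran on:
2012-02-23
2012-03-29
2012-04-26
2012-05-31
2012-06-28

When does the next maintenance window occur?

Every date is a Thursday; gaps 35, 28, 35, 28 days.
Each is the last Thursday of its month (at least one falls on the 29th or later, ruling out '4th Thursday').
July 2012 ends with Thursday 2012-07-26.

2012-07-26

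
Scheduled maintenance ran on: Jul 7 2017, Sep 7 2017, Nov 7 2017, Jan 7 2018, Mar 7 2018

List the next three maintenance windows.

Gaps: 62, 61, 61, 59 days — not constant. Every event is on the 7th of the month.
Pattern: the 7th of every 2 months.
May 2018: May 7 2018.
July 2018: Jul 7 2018.
Next: September 2018 → Sep 7 2018.

May 7 2018, Jul 7 2018, Sep 7 2018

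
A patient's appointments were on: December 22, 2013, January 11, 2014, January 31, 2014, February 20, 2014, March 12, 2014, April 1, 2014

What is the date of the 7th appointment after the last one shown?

August 19, 2014

The spacing is 20, 20, 20, 20, 20 days — always 20 days.
April 1, 2014 + 20 days = April 21, 2014.
April 21, 2014 + 20 days = May 11, 2014.
May 11, 2014 + 20 days = May 31, 2014.
May 31, 2014 + 20 days = June 20, 2014.
June 20, 2014 + 20 days = July 10, 2014.
July 10, 2014 + 20 days = July 30, 2014.
July 30, 2014 + 20 days = August 19, 2014.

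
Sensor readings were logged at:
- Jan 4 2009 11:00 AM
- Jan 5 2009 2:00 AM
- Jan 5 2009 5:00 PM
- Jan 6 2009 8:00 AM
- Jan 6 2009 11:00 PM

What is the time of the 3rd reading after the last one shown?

Jan 8 2009 8:00 PM

Gaps: 15, 15, 15, 15 hours — each event is 15 hours after the previous one.
Jan 6 2009 11:00 PM + 15 h = Jan 7 2009 2:00 PM.
Jan 7 2009 2:00 PM + 15 h = Jan 8 2009 5:00 AM.
Jan 8 2009 5:00 AM + 15 h = Jan 8 2009 8:00 PM.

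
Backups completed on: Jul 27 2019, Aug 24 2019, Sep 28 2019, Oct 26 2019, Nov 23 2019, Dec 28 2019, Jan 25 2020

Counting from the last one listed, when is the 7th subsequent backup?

Gaps: 28, 35, 28, 28, 35, 28 days — a mix of 28 and 35. Every date is a Saturday.
Each is the 4th Saturday of its month.
February 2020 — 4th Saturday is Feb 22 2020.
March 2020 — 4th Saturday is Mar 28 2020.
April 2020 — 4th Saturday is Apr 25 2020.
4th Saturday of May 2020: May 23 2020.
4th Saturday of June 2020: Jun 27 2020.
4th Saturday of July 2020: Jul 25 2020.
4th Saturday of August 2020: Aug 22 2020.

Aug 22 2020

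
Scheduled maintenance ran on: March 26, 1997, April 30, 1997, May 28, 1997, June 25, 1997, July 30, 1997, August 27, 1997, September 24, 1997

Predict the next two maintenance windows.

October 29, 1997; November 26, 1997

Every date is a Wednesday; gaps 35, 28, 28, 35, 28, 28 days.
Each is the last Wednesday of its month (at least one falls on the 29th or later, ruling out '4th Wednesday').
Last Wednesday of October 1997: October 29, 1997.
November 1997 ends with Wednesday November 26, 1997.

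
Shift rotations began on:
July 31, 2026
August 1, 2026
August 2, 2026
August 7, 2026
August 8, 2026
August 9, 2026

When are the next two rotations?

August 14, 2026; August 15, 2026

The gap pattern 1, 1, 5, 1, 1 repeats every 3 events.
These are the Fridays, Saturdays and Sundays of each week.
Next Friday: August 14, 2026.
The following Saturday is August 15, 2026.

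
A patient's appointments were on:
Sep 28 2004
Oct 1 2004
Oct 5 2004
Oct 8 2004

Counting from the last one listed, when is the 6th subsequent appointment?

Oct 29 2004

The gap pattern 3, 4, 3 repeats every 2 events.
These are the Tuesdays and Fridays of each week.
The following Tuesday is Oct 12 2004.
Next Friday: Oct 15 2004.
The following Tuesday is Oct 19 2004.
The following Friday is Oct 22 2004.
Next Tuesday: Oct 26 2004.
Next Friday: Oct 29 2004.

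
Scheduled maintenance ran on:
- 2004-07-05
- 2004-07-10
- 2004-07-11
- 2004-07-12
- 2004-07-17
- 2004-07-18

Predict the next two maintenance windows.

2004-07-19, 2004-07-24

Every event lands on a Monday or Saturday or Sunday (gaps cycle 5, 1, 1, 5, 1).
So the schedule is: every Monday, Saturday and Sunday.
Next Monday: 2004-07-19.
Next Saturday: 2004-07-24.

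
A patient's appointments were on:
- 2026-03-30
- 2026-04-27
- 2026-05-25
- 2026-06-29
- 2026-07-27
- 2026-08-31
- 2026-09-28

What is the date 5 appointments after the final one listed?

2027-02-22

These are Mondays with 28, 28, 35, 28, 35, 28-day gaps.
Each is the final Monday of its month — 2026-03-30 is past the 28th, so '4th Monday' doesn't fit.
Last Monday of October 2026: 2026-10-26.
Last Monday of November 2026: 2026-11-30.
December 2026 ends with Monday 2026-12-28.
Last Monday of January 2027: 2027-01-25.
Last Monday of February 2027: 2027-02-22.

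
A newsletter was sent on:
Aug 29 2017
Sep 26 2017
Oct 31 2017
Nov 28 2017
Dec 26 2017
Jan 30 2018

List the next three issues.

Feb 27 2018, Mar 27 2018, Apr 24 2018

Every date is a Tuesday; gaps 28, 35, 28, 28, 35 days.
Each is the last Tuesday of its month (at least one falls on the 29th or later, ruling out '4th Tuesday').
February 2018 ends with Tuesday Feb 27 2018.
Last Tuesday of March 2018: Mar 27 2018.
Last Tuesday of April 2018: Apr 24 2018.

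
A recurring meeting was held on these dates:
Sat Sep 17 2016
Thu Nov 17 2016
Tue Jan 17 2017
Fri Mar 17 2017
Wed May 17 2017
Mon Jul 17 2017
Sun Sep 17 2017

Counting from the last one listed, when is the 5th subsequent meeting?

Gaps: 61, 61, 59, 61, 61, 62 days — not constant. Every event is on the 17th of the month.
Pattern: the 17th of every 2 months.
Next: November 2017 → Fri Nov 17 2017.
Next: January 2018 → Wed Jan 17 2018.
March 2018: Sat Mar 17 2018.
Next: May 2018 → Thu May 17 2018.
Next: July 2018 → Tue Jul 17 2018.

Tue Jul 17 2018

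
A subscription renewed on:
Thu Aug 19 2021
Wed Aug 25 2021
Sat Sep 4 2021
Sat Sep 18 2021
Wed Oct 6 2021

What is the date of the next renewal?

Intervals are 6, 10, 14, 18 days — an arithmetic progression with common difference 4.
Next gap: 22 days. Wed Oct 6 2021 + 22 days = Thu Oct 28 2021.

Thu Oct 28 2021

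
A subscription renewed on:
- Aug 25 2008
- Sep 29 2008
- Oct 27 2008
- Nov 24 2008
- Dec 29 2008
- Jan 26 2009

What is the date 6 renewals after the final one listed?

These are Mondays with 35, 28, 28, 35, 28-day gaps.
Each is the final Monday of its month — Sep 29 2008 is past the 28th, so '4th Monday' doesn't fit.
February 2009 ends with Monday Feb 23 2009.
March 2009 ends with Monday Mar 30 2009.
April 2009 ends with Monday Apr 27 2009.
Last Monday of May 2009: May 25 2009.
June 2009 ends with Monday Jun 29 2009.
Last Monday of July 2009: Jul 27 2009.

Jul 27 2009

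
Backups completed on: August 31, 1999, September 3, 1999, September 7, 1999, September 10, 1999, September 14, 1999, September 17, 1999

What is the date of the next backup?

September 21, 1999

The gap pattern 3, 4, 3, 4, 3 repeats every 2 events.
These are the Tuesdays and Fridays of each week.
Next Tuesday: September 21, 1999.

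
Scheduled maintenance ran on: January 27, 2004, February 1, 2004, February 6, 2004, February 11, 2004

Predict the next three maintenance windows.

Every event comes 5 days after the last (5, 5, 5).
February 11, 2004 + 5 days = February 16, 2004.
February 16, 2004 + 5 days = February 21, 2004.
February 21, 2004 + 5 days = February 26, 2004.

February 16, 2004; February 21, 2004; February 26, 2004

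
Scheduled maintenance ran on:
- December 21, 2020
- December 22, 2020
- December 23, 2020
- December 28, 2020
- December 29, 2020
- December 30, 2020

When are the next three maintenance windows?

Gaps: 1, 1, 5, 1, 1 days — not constant, but cyclic with period 3.
The events fall on every Monday, Tuesday and Wednesday.
The following Monday is January 4, 2021.
Next Tuesday: January 5, 2021.
The following Wednesday is January 6, 2021.

January 4, 2021; January 5, 2021; January 6, 2021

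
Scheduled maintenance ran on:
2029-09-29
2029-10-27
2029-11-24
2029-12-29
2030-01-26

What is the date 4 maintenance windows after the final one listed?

2030-05-25

These are Saturdays with 28, 28, 35, 28-day gaps.
Each is the final Saturday of its month — 2029-09-29 is past the 28th, so '4th Saturday' doesn't fit.
Last Saturday of February 2030: 2030-02-23.
Last Saturday of March 2030: 2030-03-30.
April 2030 ends with Saturday 2030-04-27.
Last Saturday of May 2030: 2030-05-25.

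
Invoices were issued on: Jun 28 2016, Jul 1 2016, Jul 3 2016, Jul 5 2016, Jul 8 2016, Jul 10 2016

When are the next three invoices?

Every event lands on a Tuesday or Friday or Sunday (gaps cycle 3, 2, 2, 3, 2).
So the schedule is: every Tuesday, Friday and Sunday.
The following Tuesday is Jul 12 2016.
Next Friday: Jul 15 2016.
The following Sunday is Jul 17 2016.

Jul 12 2016, Jul 15 2016, Jul 17 2016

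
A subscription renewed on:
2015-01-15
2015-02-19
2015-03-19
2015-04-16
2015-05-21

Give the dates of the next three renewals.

Gaps: 35, 28, 28, 35 days — a mix of 28 and 35. Every date is a Thursday.
Each is the 3rd Thursday of its month.
June 2015 — 3rd Thursday is 2015-06-18.
3rd Thursday of July 2015: 2015-07-16.
3rd Thursday of August 2015: 2015-08-20.

2015-06-18, 2015-07-16, 2015-08-20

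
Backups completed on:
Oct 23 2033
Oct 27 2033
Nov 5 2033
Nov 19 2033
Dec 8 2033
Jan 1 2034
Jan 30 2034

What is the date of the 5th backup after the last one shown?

Gaps: 4, 9, 14, 19, 24, 29 days — each gap is 5 larger than the previous one.
Next gap: 34 days. Jan 30 2034 + 34 days = Mar 5 2034.
Next gap: 39 days. Mar 5 2034 + 39 days = Apr 13 2034.
Next gap: 44 days. Apr 13 2034 + 44 days = May 27 2034.
Next gap: 49 days. May 27 2034 + 49 days = Jul 15 2034.
Next gap: 54 days. Jul 15 2034 + 54 days = Sep 7 2034.

Sep 7 2034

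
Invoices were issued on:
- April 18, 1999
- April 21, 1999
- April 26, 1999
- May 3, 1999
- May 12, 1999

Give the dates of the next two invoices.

Intervals are 3, 5, 7, 9 days — an arithmetic progression with common difference 2.
Next gap: 11 days. May 12, 1999 + 11 days = May 23, 1999.
Next gap: 13 days. May 23, 1999 + 13 days = June 5, 1999.

May 23, 1999; June 5, 1999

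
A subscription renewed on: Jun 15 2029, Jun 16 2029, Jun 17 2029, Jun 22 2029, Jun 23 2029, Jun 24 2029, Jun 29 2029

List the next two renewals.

Every event lands on a Friday or Saturday or Sunday (gaps cycle 1, 1, 5, 1, 1, 5).
So the schedule is: every Friday, Saturday and Sunday.
Next Saturday: Jun 30 2029.
Next Sunday: Jul 1 2029.

Jun 30 2029, Jul 1 2029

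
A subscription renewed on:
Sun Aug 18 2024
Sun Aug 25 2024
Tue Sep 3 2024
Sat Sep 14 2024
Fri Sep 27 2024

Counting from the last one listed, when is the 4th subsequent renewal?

Gaps: 7, 9, 11, 13 days — each gap is 2 larger than the previous one.
Next gap: 15 days. Fri Sep 27 2024 + 15 days = Sat Oct 12 2024.
Next gap: 17 days. Sat Oct 12 2024 + 17 days = Tue Oct 29 2024.
Next gap: 19 days. Tue Oct 29 2024 + 19 days = Sun Nov 17 2024.
Next gap: 21 days. Sun Nov 17 2024 + 21 days = Sun Dec 8 2024.

Sun Dec 8 2024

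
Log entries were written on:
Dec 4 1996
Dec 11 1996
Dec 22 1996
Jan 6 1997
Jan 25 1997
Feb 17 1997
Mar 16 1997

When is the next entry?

Apr 16 1997

Intervals are 7, 11, 15, 19, 23, 27 days — an arithmetic progression with common difference 4.
Next gap: 31 days. Mar 16 1997 + 31 days = Apr 16 1997.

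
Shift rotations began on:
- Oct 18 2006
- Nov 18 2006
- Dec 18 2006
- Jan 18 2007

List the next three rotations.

The day-of-month is always 18 (31, 30, 31 days between events).
So this recurs on the 18th of each month.
February 2007: Feb 18 2007.
Next: March 2007 → Mar 18 2007.
Next: April 2007 → Apr 18 2007.

Feb 18 2007, Mar 18 2007, Apr 18 2007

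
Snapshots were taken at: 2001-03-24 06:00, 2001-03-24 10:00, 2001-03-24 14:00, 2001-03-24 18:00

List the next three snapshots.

Gaps: 4, 4, 4 hours — each event is 4 hours after the previous one.
2001-03-24 18:00 + 4 h = 2001-03-24 22:00.
2001-03-24 22:00 + 4 h = 2001-03-25 02:00.
2001-03-25 02:00 + 4 h = 2001-03-25 06:00.

2001-03-24 22:00, 2001-03-25 02:00, 2001-03-25 06:00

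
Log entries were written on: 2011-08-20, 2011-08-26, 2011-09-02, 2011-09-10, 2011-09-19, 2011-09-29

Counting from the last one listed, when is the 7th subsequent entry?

The spacing grows by 1 each time: 6, 7, 8, 9, 10 days.
Next gap: 11 days. 2011-09-29 + 11 days = 2011-10-10.
Next gap: 12 days. 2011-10-10 + 12 days = 2011-10-22.
Next gap: 13 days. 2011-10-22 + 13 days = 2011-11-04.
Next gap: 14 days. 2011-11-04 + 14 days = 2011-11-18.
Next gap: 15 days. 2011-11-18 + 15 days = 2011-12-03.
Next gap: 16 days. 2011-12-03 + 16 days = 2011-12-19.
Next gap: 17 days. 2011-12-19 + 17 days = 2012-01-05.

2012-01-05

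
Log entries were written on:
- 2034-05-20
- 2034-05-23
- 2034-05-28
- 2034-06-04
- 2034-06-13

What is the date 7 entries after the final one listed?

2034-10-10

Gaps: 3, 5, 7, 9 days — each gap is 2 larger than the previous one.
Next gap: 11 days. 2034-06-13 + 11 days = 2034-06-24.
Next gap: 13 days. 2034-06-24 + 13 days = 2034-07-07.
Next gap: 15 days. 2034-07-07 + 15 days = 2034-07-22.
Next gap: 17 days. 2034-07-22 + 17 days = 2034-08-08.
Next gap: 19 days. 2034-08-08 + 19 days = 2034-08-27.
Next gap: 21 days. 2034-08-27 + 21 days = 2034-09-17.
Next gap: 23 days. 2034-09-17 + 23 days = 2034-10-10.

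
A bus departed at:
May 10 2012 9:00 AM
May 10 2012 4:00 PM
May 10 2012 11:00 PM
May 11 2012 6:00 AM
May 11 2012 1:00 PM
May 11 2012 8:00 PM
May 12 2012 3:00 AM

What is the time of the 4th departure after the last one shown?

May 13 2012 7:00 AM

The interval is a steady 7 hours (7, 7, 7, 7, 7, 7).
May 12 2012 3:00 AM + 7 h = May 12 2012 10:00 AM.
May 12 2012 10:00 AM + 7 h = May 12 2012 5:00 PM.
May 12 2012 5:00 PM + 7 h = May 13 2012 12:00 AM.
May 13 2012 12:00 AM + 7 h = May 13 2012 7:00 AM.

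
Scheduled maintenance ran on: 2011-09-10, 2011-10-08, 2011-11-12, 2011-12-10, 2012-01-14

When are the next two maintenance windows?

All dates are Saturdays, 28, 35, 28, 35 days apart.
Specifically, the 2nd Saturday of each month.
February 2012 — 2nd Saturday is 2012-02-11.
March 2012 — 2nd Saturday is 2012-03-10.

2012-02-11, 2012-03-10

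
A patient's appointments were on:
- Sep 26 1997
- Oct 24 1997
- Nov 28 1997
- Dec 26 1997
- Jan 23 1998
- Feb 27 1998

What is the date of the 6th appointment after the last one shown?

All dates are Fridays, 28, 35, 28, 28, 35 days apart.
Specifically, the 4th Friday of each month.
March 1998 — 4th Friday is Mar 27 1998.
April 1998 — 4th Friday is Apr 24 1998.
May 1998 — 4th Friday is May 22 1998.
4th Friday of June 1998: Jun 26 1998.
4th Friday of July 1998: Jul 24 1998.
August 1998 — 4th Friday is Aug 28 1998.

Aug 28 1998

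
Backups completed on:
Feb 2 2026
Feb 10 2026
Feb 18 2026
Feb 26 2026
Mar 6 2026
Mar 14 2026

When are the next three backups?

Gaps between consecutive events: 8, 8, 8, 8, 8 days — a constant 8-day interval.
Mar 14 2026 + 8 days = Mar 22 2026.
Mar 22 2026 + 8 days = Mar 30 2026.
Mar 30 2026 + 8 days = Apr 7 2026.

Mar 22 2026, Mar 30 2026, Apr 7 2026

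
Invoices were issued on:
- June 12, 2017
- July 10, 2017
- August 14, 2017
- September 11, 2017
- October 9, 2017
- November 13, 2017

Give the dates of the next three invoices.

December 11, 2017; January 8, 2018; February 12, 2018

These are Mondays at 28- or 35-day spacing (28, 35, 28, 28, 35).
The pattern: 2nd Monday of the month.
December 2017 — 2nd Monday is December 11, 2017.
January 2018 — 2nd Monday is January 8, 2018.
2nd Monday of February 2018: February 12, 2018.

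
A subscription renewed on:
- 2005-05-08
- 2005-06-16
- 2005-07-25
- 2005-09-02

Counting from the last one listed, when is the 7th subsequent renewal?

The spacing is 39, 39, 39 days — always 39 days.
2005-09-02 + 39 days = 2005-10-11.
2005-10-11 + 39 days = 2005-11-19.
2005-11-19 + 39 days = 2005-12-28.
2005-12-28 + 39 days = 2006-02-05.
2006-02-05 + 39 days = 2006-03-16.
2006-03-16 + 39 days = 2006-04-24.
2006-04-24 + 39 days = 2006-06-02.

2006-06-02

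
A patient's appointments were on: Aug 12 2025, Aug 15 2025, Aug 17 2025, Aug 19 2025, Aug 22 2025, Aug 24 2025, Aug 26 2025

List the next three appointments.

Gaps: 3, 2, 2, 3, 2, 2 days — not constant, but cyclic with period 3.
The events fall on every Tuesday, Friday and Sunday.
Next Friday: Aug 29 2025.
Next Sunday: Aug 31 2025.
The following Tuesday is Sep 2 2025.

Aug 29 2025, Aug 31 2025, Sep 2 2025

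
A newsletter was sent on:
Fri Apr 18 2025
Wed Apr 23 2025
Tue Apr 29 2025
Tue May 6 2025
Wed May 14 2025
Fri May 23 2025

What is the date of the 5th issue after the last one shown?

Tue Jul 22 2025

The spacing grows by 1 each time: 5, 6, 7, 8, 9 days.
Next gap: 10 days. Fri May 23 2025 + 10 days = Mon Jun 2 2025.
Next gap: 11 days. Mon Jun 2 2025 + 11 days = Fri Jun 13 2025.
Next gap: 12 days. Fri Jun 13 2025 + 12 days = Wed Jun 25 2025.
Next gap: 13 days. Wed Jun 25 2025 + 13 days = Tue Jul 8 2025.
Next gap: 14 days. Tue Jul 8 2025 + 14 days = Tue Jul 22 2025.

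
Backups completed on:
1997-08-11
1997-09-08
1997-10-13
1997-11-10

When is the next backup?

1997-12-08

Gaps: 28, 35, 28 days — a mix of 28 and 35. Every date is a Monday.
Each is the 2nd Monday of its month.
2nd Monday of December 1997: 1997-12-08.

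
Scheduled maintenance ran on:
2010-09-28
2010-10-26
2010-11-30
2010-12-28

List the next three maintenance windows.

2011-01-25, 2011-02-22, 2011-03-29

All Tuesdays; the gaps (28, 35, 28) vary with month length.
This is the last Tuesday of each month.
January 2011 ends with Tuesday 2011-01-25.
February 2011 ends with Tuesday 2011-02-22.
Last Tuesday of March 2011: 2011-03-29.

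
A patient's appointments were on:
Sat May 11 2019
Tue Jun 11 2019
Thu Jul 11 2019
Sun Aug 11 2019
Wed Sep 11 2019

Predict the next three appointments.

Each date is the 11th; the gaps (31, 30, 31, 31) track the month lengths.
The rule is the 11th of each month.
Next: October 2019 → Fri Oct 11 2019.
Next: November 2019 → Mon Nov 11 2019.
Next: December 2019 → Wed Dec 11 2019.

Fri Oct 11 2019, Mon Nov 11 2019, Wed Dec 11 2019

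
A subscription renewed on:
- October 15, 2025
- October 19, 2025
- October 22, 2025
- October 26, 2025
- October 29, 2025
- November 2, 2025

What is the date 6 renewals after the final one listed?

The gap pattern 4, 3, 4, 3, 4 repeats every 2 events.
These are the Wednesdays and Sundays of each week.
Next Wednesday: November 5, 2025.
Next Sunday: November 9, 2025.
The following Wednesday is November 12, 2025.
The following Sunday is November 16, 2025.
The following Wednesday is November 19, 2025.
The following Sunday is November 23, 2025.

November 23, 2025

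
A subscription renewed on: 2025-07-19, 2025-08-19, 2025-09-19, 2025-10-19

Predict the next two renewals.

2025-11-19, 2025-12-19

Gaps: 31, 31, 30 days — not constant. Every event is on the 19th of the month.
Pattern: the 19th of each month.
November 2025: 2025-11-19.
December 2025: 2025-12-19.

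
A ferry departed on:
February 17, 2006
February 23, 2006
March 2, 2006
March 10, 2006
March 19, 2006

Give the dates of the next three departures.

March 29, 2006; April 9, 2006; April 21, 2006

Intervals are 6, 7, 8, 9 days — an arithmetic progression with common difference 1.
Next gap: 10 days. March 19, 2006 + 10 days = March 29, 2006.
Next gap: 11 days. March 29, 2006 + 11 days = April 9, 2006.
Next gap: 12 days. April 9, 2006 + 12 days = April 21, 2006.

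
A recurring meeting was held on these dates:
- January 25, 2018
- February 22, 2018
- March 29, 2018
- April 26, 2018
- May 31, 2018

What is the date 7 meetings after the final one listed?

Every date is a Thursday; gaps 28, 35, 28, 35 days.
Each is the last Thursday of its month (at least one falls on the 29th or later, ruling out '4th Thursday').
Last Thursday of June 2018: June 28, 2018.
Last Thursday of July 2018: July 26, 2018.
Last Thursday of August 2018: August 30, 2018.
Last Thursday of September 2018: September 27, 2018.
Last Thursday of October 2018: October 25, 2018.
November 2018 ends with Thursday November 29, 2018.
Last Thursday of December 2018: December 27, 2018.

December 27, 2018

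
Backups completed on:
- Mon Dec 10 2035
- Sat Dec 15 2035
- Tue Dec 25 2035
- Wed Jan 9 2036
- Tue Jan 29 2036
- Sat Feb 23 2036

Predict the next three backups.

Mon Mar 24 2036, Mon Apr 28 2036, Sat Jun 7 2036

Gaps: 5, 10, 15, 20, 25 days — each gap is 5 larger than the previous one.
Next gap: 30 days. Sat Feb 23 2036 + 30 days = Mon Mar 24 2036.
Next gap: 35 days. Mon Mar 24 2036 + 35 days = Mon Apr 28 2036.
Next gap: 40 days. Mon Apr 28 2036 + 40 days = Sat Jun 7 2036.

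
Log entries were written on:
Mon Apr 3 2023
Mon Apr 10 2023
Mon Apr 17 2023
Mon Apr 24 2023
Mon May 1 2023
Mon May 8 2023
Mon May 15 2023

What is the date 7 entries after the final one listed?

The spacing is 7, 7, 7, 7, 7, 7 days — always 7 days.
Mon May 15 2023 + 7 days = Mon May 22 2023.
Mon May 22 2023 + 7 days = Mon May 29 2023.
Mon May 29 2023 + 7 days = Mon Jun 5 2023.
Mon Jun 5 2023 + 7 days = Mon Jun 12 2023.
Mon Jun 12 2023 + 7 days = Mon Jun 19 2023.
Mon Jun 19 2023 + 7 days = Mon Jun 26 2023.
Mon Jun 26 2023 + 7 days = Mon Jul 3 2023.

Mon Jul 3 2023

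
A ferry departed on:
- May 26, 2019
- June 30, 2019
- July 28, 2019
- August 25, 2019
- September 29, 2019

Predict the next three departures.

October 27, 2019; November 24, 2019; December 29, 2019

All Sundays; the gaps (35, 28, 28, 35) vary with month length.
This is the last Sunday of each month.
Last Sunday of October 2019: October 27, 2019.
Last Sunday of November 2019: November 24, 2019.
December 2019 ends with Sunday December 29, 2019.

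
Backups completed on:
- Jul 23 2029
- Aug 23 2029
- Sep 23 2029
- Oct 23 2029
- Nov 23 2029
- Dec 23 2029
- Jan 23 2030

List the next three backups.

The day-of-month is always 23 (31, 31, 30, 31, 30, 31 days between events).
So this recurs on the 23rd of each month.
Next: February 2030 → Feb 23 2030.
Next: March 2030 → Mar 23 2030.
April 2030: Apr 23 2030.

Feb 23 2030, Mar 23 2030, Apr 23 2030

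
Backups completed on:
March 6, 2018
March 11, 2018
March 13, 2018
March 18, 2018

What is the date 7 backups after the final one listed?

April 10, 2018

The gap pattern 5, 2, 5 repeats every 2 events.
These are the Tuesdays and Sundays of each week.
The following Tuesday is March 20, 2018.
Next Sunday: March 25, 2018.
Next Tuesday: March 27, 2018.
Next Sunday: April 1, 2018.
The following Tuesday is April 3, 2018.
Next Sunday: April 8, 2018.
Next Tuesday: April 10, 2018.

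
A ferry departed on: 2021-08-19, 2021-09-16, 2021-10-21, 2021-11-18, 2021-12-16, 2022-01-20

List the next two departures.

2022-02-17, 2022-03-17

These are Thursdays at 28- or 35-day spacing (28, 35, 28, 28, 35).
The pattern: 3rd Thursday of the month.
February 2022 — 3rd Thursday is 2022-02-17.
3rd Thursday of March 2022: 2022-03-17.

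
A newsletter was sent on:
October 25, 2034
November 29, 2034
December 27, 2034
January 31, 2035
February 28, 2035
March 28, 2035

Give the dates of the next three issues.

April 25, 2035; May 30, 2035; June 27, 2035

Every date is a Wednesday; gaps 35, 28, 35, 28, 28 days.
Each is the last Wednesday of its month (at least one falls on the 29th or later, ruling out '4th Wednesday').
April 2035 ends with Wednesday April 25, 2035.
May 2035 ends with Wednesday May 30, 2035.
Last Wednesday of June 2035: June 27, 2035.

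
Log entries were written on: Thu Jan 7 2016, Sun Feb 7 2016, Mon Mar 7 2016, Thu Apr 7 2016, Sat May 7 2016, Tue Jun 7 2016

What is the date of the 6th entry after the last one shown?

Wed Dec 7 2016

The day-of-month is always 7 (31, 29, 31, 30, 31 days between events).
So this recurs on the 7th of each month.
July 2016: Thu Jul 7 2016.
August 2016: Sun Aug 7 2016.
September 2016: Wed Sep 7 2016.
Next: October 2016 → Fri Oct 7 2016.
November 2016: Mon Nov 7 2016.
Next: December 2016 → Wed Dec 7 2016.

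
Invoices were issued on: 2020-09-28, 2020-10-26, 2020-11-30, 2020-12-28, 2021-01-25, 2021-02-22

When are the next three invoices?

2021-03-29, 2021-04-26, 2021-05-31

These are Mondays with 28, 35, 28, 28, 28-day gaps.
Each is the final Monday of its month — 2020-11-30 is past the 28th, so '4th Monday' doesn't fit.
March 2021 ends with Monday 2021-03-29.
Last Monday of April 2021: 2021-04-26.
Last Monday of May 2021: 2021-05-31.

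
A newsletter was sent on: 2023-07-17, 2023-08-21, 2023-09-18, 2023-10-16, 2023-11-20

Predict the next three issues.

These are Mondays at 28- or 35-day spacing (35, 28, 28, 35).
The pattern: 3rd Monday of the month.
December 2023 — 3rd Monday is 2023-12-18.
January 2024 — 3rd Monday is 2024-01-15.
February 2024 — 3rd Monday is 2024-02-19.

2023-12-18, 2024-01-15, 2024-02-19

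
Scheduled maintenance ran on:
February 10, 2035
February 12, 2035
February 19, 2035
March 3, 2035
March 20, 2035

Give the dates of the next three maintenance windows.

April 11, 2035; May 8, 2035; June 9, 2035

Intervals are 2, 7, 12, 17 days — an arithmetic progression with common difference 5.
Next gap: 22 days. March 20, 2035 + 22 days = April 11, 2035.
Next gap: 27 days. April 11, 2035 + 27 days = May 8, 2035.
Next gap: 32 days. May 8, 2035 + 32 days = June 9, 2035.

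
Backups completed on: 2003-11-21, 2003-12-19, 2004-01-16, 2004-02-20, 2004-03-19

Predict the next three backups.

2004-04-16, 2004-05-21, 2004-06-18

Gaps: 28, 28, 35, 28 days — a mix of 28 and 35. Every date is a Friday.
Each is the 3rd Friday of its month.
April 2004 — 3rd Friday is 2004-04-16.
3rd Friday of May 2004: 2004-05-21.
3rd Friday of June 2004: 2004-06-18.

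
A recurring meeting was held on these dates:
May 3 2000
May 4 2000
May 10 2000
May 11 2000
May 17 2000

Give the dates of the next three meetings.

May 18 2000, May 24 2000, May 25 2000

The gap pattern 1, 6, 1, 6 repeats every 2 events.
These are the Wednesdays and Thursdays of each week.
The following Thursday is May 18 2000.
Next Wednesday: May 24 2000.
The following Thursday is May 25 2000.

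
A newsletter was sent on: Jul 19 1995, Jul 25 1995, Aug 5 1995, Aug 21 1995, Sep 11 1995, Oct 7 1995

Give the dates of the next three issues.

The spacing grows by 5 each time: 6, 11, 16, 21, 26 days.
Next gap: 31 days. Oct 7 1995 + 31 days = Nov 7 1995.
Next gap: 36 days. Nov 7 1995 + 36 days = Dec 13 1995.
Next gap: 41 days. Dec 13 1995 + 41 days = Jan 23 1996.

Nov 7 1995, Dec 13 1995, Jan 23 1996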